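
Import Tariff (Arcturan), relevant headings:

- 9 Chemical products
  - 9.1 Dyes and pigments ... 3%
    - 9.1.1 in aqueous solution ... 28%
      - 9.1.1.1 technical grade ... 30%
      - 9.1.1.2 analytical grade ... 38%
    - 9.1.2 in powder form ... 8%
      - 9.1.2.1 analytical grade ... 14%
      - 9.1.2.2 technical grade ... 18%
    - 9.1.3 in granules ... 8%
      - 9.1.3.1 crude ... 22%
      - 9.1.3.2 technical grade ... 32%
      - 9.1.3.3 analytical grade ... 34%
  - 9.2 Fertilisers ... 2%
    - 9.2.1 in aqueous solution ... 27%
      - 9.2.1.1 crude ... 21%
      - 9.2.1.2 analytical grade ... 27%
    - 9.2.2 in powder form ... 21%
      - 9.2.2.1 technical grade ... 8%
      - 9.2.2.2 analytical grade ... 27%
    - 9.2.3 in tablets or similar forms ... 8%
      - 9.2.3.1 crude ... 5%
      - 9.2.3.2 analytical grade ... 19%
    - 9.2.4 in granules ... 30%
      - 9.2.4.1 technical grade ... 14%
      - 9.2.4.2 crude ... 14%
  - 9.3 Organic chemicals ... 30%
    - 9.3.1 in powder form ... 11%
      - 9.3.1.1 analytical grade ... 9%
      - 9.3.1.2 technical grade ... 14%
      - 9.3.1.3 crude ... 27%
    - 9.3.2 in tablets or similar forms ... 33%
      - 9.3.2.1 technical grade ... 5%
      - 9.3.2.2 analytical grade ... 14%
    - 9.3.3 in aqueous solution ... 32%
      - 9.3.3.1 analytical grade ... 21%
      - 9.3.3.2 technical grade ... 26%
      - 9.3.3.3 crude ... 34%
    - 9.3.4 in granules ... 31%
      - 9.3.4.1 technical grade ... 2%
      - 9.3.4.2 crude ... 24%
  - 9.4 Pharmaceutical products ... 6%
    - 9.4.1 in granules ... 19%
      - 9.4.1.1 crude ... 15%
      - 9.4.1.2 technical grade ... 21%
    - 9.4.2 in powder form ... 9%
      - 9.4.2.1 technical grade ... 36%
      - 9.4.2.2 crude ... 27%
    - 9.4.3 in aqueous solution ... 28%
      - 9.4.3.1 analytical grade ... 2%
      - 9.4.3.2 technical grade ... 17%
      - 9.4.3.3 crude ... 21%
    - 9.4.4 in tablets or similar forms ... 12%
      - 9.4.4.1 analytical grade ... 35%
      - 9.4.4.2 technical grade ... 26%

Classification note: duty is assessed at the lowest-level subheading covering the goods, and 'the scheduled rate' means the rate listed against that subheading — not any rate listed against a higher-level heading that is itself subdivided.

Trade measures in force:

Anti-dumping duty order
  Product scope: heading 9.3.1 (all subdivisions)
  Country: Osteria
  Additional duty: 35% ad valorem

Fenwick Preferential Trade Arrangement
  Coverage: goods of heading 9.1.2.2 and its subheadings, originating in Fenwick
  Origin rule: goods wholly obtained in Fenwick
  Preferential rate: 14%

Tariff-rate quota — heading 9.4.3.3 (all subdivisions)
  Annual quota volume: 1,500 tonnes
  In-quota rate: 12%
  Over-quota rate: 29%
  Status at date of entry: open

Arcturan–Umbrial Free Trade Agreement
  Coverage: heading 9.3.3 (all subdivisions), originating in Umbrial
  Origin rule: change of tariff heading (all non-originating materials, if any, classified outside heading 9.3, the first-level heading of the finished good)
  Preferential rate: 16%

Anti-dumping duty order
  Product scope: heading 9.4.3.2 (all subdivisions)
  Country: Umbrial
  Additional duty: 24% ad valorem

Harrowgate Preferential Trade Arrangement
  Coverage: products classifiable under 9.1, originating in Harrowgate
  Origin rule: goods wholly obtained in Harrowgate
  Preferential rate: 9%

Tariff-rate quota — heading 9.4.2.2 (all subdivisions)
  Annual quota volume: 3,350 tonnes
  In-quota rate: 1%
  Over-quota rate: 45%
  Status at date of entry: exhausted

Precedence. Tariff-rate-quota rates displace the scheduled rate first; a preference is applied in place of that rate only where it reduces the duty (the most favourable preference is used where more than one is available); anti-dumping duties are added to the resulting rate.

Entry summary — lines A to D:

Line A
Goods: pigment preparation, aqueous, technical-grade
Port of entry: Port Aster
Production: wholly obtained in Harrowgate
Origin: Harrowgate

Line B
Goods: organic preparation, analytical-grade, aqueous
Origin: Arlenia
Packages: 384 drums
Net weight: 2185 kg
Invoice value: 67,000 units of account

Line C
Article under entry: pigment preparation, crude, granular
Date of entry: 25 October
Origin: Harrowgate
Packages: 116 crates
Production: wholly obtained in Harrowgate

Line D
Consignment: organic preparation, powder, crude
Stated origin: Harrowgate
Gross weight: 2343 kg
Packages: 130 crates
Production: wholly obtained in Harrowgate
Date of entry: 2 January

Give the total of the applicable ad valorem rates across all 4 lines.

66%

Line A: pigment → 9.1; aqueous → 9.1.1; technical-grade → 9.1.1.1. Scheduled 30%. Harrowgate agreement on 9.1: wholly obtained → 9% available; preferential 9%. → 9%.
Line B: organic → 9.3; aqueous → 9.3.3; analytical-grade → 9.3.3.1. Scheduled 21%. No special measure applies. → 21%.
Line C: pigment → 9.1; granular → 9.1.3; crude → 9.1.3.1. Scheduled 22%. Harrowgate agreement on 9.1: wholly obtained → 9% available; preferential 9%. → 9%.
Line D: organic → 9.3; powder → 9.3.1; crude → 9.3.1.3. Scheduled 27%. Harrowgate agreement on 9.1: 9.3.1.3 not covered. → 27%.
Sum: 9% + 21% + 9% + 27% = 66%.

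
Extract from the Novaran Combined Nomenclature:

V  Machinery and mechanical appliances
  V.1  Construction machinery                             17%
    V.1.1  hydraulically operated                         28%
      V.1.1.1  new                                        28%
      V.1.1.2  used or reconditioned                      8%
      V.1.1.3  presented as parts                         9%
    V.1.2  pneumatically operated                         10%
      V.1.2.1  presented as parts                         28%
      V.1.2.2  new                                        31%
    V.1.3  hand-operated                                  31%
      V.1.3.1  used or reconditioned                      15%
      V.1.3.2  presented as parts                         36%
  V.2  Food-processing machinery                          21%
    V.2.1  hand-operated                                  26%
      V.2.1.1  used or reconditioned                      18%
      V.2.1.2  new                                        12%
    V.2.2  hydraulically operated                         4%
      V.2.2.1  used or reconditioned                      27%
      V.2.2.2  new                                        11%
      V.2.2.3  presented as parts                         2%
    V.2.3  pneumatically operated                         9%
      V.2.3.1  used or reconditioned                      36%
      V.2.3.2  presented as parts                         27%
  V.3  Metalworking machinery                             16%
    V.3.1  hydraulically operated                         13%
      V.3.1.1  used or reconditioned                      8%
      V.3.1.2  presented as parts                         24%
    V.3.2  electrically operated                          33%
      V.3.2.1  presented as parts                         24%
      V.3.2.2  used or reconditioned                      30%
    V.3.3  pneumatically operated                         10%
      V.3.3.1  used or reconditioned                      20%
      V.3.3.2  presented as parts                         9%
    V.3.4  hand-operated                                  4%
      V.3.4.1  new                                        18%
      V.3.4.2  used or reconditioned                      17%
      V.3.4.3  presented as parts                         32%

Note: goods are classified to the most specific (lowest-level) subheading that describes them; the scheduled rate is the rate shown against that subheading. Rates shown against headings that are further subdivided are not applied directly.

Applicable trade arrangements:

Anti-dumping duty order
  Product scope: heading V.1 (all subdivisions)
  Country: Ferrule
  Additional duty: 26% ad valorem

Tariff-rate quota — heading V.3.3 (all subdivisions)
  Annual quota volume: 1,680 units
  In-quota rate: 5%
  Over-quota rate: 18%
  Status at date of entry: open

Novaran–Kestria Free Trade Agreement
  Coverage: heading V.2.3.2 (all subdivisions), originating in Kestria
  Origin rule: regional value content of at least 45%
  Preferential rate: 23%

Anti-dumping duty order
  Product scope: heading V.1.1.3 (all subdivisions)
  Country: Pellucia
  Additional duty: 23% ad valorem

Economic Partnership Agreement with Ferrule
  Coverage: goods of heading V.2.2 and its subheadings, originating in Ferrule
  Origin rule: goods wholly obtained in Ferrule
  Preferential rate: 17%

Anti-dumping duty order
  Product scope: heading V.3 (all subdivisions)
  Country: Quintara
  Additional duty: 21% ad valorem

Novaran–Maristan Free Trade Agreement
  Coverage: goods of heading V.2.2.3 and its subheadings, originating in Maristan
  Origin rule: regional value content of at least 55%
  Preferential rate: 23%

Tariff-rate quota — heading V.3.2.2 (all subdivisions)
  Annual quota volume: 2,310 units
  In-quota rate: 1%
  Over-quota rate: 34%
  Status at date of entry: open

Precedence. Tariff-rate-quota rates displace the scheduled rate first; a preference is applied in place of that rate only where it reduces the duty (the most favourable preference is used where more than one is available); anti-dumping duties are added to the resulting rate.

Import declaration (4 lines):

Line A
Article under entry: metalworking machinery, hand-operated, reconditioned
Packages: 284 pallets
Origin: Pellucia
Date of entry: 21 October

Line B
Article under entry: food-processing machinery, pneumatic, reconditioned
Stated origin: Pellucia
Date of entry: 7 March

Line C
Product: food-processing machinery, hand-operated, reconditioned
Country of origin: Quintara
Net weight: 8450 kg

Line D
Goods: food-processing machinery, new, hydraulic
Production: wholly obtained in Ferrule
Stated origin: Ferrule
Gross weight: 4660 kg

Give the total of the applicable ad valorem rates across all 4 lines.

82%

Line A: metalworking → V.3; hand-operated → V.3.4; reconditioned → V.3.4.2. Scheduled 17%. No special measure applies. → 17%.
Line B: food-processing → V.2; pneumatic → V.2.3; reconditioned → V.2.3.1. Scheduled 36%. No special measure applies. → 36%.
Line C: food-processing → V.2; hand-operated → V.2.1; reconditioned → V.2.1.1. Scheduled 18%. No special measure applies. → 18%.
Line D: food-processing → V.2; hydraulic → V.2.2; new → V.2.2.2. Scheduled 11%. Ferrule agreement on V.2.2: wholly obtained → 17% available; preference 17% not lower than 11% → no reduction. → 11%.
Sum: 17% + 36% + 18% + 11% = 82%.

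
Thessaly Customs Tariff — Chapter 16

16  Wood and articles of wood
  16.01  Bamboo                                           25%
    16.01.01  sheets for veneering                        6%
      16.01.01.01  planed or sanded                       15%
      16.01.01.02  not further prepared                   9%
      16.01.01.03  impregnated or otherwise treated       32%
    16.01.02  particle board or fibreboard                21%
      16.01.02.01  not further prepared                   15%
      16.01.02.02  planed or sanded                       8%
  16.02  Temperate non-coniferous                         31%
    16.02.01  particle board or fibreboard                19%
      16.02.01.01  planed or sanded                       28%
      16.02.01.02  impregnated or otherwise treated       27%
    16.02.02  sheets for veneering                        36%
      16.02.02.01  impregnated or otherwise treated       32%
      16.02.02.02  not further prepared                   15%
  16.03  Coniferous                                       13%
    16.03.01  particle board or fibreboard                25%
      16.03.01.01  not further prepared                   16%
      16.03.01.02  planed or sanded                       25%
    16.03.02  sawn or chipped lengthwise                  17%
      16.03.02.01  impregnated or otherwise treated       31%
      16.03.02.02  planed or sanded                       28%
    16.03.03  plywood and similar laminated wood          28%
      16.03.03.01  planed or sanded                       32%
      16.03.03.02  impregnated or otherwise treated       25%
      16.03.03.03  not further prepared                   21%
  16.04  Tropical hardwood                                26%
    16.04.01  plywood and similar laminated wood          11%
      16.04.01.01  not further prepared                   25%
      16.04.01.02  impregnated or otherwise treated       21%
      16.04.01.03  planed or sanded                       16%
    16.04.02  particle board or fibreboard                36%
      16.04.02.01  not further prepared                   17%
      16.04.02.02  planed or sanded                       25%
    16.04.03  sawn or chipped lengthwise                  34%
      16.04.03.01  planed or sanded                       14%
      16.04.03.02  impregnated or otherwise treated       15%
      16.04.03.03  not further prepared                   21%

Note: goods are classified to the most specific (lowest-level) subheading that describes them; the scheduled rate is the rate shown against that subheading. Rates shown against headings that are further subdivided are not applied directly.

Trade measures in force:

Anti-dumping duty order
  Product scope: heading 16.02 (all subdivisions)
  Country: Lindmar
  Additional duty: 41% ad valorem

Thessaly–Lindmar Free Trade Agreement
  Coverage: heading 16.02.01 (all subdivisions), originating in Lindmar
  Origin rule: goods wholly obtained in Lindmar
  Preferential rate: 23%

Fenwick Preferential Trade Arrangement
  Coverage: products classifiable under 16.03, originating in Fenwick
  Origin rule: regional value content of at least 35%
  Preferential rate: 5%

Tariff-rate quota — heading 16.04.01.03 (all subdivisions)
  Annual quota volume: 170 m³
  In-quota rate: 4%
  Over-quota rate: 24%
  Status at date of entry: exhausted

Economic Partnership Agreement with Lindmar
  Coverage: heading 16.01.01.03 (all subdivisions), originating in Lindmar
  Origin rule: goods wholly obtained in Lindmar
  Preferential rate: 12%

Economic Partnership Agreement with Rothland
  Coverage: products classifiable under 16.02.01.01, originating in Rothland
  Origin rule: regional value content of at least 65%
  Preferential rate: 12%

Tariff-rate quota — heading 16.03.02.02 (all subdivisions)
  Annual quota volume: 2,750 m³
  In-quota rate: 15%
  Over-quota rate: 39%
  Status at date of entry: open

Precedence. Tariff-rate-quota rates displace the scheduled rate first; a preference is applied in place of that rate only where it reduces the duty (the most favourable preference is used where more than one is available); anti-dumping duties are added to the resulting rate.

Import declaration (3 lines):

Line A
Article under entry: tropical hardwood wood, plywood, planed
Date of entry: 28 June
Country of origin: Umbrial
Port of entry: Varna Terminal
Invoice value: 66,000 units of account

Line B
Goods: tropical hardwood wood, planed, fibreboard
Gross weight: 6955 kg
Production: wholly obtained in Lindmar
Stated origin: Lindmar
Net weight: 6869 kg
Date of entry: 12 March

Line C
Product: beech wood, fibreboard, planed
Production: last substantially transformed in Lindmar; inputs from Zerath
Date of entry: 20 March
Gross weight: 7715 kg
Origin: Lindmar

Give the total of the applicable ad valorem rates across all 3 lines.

Line A: tropical hardwood → 16.04; plywood → 16.04.01; planed → 16.04.01.03. Scheduled 16%. quota on 16.04.01.03 exhausted → over-quota 24%. → 24%.
Line B: tropical hardwood → 16.04; fibreboard → 16.04.02; planed → 16.04.02.02. Scheduled 25%. Lindmar agreement on 16.02.01: 16.04.02.02 not covered; Lindmar agreement on 16.01.01.03: 16.04.02.02 not covered. → 25%.
Line C: beech → 16.02; fibreboard → 16.02.01; planed → 16.02.01.01. Scheduled 28%. Lindmar agreement on 16.02.01: not wholly obtained; Lindmar agreement on 16.01.01.03: 16.02.01.01 not covered; anti-dumping (Lindmar, 16.02): +41%; total 28% + 41% = 69%. → 69%.
Sum: 24% + 25% + 69% = 118%.

118%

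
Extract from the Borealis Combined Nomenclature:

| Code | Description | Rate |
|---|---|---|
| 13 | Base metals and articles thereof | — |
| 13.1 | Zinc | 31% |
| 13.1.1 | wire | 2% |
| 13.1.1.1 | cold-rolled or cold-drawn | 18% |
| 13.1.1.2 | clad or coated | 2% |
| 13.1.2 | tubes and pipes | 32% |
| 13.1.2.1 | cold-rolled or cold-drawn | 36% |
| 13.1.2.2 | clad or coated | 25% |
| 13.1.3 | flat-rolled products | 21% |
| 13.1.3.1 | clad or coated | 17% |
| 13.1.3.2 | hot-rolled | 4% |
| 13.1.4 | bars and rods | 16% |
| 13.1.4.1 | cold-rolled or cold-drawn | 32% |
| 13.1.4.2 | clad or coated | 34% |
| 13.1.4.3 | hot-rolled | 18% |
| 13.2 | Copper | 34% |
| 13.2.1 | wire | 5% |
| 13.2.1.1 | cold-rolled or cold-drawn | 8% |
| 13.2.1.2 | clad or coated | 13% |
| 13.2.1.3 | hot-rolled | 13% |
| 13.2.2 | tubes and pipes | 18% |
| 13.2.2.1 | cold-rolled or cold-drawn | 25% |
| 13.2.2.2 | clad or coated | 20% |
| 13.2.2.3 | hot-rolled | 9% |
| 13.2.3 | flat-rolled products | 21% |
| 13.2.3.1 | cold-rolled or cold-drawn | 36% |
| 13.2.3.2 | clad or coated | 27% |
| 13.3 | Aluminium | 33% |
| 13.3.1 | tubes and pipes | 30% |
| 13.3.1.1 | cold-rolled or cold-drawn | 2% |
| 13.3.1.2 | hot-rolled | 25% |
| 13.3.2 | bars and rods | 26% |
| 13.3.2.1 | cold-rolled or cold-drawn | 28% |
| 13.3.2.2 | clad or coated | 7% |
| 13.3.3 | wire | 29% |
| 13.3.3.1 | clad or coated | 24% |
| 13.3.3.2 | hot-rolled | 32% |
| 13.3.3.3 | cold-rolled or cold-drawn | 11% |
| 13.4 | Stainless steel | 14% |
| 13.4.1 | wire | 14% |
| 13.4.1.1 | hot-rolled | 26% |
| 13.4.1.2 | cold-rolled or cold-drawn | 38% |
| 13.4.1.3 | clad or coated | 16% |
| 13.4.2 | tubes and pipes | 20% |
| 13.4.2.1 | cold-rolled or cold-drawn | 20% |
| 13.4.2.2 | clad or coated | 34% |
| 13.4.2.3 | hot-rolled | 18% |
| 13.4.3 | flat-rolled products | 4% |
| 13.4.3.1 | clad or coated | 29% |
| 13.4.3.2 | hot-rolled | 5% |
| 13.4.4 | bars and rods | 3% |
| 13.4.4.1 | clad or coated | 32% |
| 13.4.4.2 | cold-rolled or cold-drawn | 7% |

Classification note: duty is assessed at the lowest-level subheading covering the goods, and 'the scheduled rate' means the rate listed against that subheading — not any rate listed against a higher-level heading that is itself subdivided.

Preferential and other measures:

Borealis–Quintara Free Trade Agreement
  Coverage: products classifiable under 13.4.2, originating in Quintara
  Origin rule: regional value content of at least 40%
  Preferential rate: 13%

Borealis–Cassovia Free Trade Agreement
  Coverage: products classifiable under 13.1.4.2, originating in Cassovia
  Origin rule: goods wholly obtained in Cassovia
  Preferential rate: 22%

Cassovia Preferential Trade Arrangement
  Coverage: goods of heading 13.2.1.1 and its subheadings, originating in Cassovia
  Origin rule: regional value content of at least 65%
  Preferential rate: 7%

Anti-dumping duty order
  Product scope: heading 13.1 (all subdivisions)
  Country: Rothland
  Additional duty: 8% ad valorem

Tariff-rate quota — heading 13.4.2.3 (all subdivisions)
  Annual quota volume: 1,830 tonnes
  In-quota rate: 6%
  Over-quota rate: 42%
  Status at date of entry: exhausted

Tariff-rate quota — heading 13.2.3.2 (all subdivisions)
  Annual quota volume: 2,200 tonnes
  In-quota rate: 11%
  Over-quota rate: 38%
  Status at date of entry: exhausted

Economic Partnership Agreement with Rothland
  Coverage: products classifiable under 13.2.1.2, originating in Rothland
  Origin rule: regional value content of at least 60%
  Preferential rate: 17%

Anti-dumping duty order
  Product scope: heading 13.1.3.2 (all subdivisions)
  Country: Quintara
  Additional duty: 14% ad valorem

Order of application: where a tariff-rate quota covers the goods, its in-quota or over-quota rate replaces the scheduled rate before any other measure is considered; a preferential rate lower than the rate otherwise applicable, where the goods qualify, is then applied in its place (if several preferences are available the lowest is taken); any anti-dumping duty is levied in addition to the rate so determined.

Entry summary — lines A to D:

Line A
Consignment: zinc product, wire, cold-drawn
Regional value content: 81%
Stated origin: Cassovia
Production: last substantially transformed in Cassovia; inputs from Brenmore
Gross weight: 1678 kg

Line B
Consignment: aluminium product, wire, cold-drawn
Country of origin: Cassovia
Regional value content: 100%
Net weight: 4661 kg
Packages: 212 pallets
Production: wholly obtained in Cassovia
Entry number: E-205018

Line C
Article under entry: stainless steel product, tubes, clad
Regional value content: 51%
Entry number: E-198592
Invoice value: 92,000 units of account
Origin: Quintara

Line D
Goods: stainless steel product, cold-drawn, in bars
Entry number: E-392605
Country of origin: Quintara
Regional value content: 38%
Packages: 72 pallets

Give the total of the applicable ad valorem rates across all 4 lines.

Line A: zinc → 13.1; wire → 13.1.1; cold-drawn → 13.1.1.1. Scheduled 18%. Cassovia agreement on 13.1.4.2: 13.1.1.1 not covered; Cassovia agreement on 13.2.1.1: 13.1.1.1 not covered. → 18%.
Line B: aluminium → 13.3; wire → 13.3.3; cold-drawn → 13.3.3.3. Scheduled 11%. Cassovia agreement on 13.1.4.2: 13.3.3.3 not covered; Cassovia agreement on 13.2.1.1: 13.3.3.3 not covered. → 11%.
Line C: stainless steel → 13.4; tubes → 13.4.2; clad → 13.4.2.2. Scheduled 34%. Quintara agreement on 13.4.2: RVC ≥ 40% → 13% available; preferential 13%. → 13%.
Line D: stainless steel → 13.4; in bars → 13.4.4; cold-drawn → 13.4.4.2. Scheduled 7%. Quintara agreement on 13.4.2: 13.4.4.2 not covered. → 7%.
Sum: 18% + 11% + 13% + 7% = 49%.

49%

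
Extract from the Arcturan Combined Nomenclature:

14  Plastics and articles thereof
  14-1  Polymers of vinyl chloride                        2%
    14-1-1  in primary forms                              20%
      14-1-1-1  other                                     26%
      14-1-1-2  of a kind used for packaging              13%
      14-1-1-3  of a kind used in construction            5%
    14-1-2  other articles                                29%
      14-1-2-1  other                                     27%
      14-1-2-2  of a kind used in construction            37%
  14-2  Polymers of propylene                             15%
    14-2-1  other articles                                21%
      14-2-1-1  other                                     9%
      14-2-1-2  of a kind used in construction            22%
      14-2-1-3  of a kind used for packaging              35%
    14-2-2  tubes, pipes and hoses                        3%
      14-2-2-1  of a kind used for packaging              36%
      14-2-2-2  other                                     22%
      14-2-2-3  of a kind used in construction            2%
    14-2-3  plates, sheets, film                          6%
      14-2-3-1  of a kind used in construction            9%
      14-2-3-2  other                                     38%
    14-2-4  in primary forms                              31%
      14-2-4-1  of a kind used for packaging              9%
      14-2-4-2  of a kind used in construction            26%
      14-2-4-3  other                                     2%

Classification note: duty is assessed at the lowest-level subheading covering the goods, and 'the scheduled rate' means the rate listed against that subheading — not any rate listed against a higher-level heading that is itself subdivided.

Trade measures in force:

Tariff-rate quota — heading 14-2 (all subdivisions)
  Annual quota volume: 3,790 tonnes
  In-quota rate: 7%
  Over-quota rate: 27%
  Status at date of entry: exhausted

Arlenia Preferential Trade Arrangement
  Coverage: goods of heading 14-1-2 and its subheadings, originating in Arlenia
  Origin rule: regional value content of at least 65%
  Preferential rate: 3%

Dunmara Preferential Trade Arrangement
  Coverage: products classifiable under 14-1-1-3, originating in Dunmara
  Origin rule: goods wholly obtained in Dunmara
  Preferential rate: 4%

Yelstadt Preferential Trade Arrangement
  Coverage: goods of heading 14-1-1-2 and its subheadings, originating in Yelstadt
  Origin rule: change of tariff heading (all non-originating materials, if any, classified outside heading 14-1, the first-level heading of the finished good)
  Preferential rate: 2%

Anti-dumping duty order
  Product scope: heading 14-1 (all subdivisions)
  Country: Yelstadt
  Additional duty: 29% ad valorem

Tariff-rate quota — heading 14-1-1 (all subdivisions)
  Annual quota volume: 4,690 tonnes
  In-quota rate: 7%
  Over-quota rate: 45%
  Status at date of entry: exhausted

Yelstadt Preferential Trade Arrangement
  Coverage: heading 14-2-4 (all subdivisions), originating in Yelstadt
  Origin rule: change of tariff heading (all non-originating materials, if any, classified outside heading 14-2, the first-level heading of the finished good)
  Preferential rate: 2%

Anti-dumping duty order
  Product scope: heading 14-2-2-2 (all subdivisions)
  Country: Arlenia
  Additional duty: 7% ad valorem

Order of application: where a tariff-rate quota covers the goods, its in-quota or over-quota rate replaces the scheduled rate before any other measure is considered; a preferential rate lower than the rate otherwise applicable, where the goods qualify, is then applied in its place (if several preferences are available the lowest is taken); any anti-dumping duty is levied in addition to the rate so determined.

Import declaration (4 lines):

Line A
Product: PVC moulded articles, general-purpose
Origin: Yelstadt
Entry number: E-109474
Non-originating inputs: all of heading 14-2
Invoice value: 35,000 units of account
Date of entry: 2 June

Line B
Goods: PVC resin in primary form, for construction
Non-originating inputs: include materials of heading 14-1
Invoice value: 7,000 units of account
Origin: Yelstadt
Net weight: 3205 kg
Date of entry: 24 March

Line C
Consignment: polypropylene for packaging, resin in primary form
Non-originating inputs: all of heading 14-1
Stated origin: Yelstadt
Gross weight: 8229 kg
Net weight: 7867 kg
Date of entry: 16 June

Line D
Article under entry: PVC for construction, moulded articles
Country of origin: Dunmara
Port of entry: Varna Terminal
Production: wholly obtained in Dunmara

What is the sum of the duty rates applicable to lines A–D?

Line A: PVC → 14-1; moulded articles → 14-1-2; general-purpose → 14-1-2-1. Scheduled 27%. Yelstadt agreement on 14-1-1-2: 14-1-2-1 not covered; Yelstadt agreement on 14-2-4: 14-1-2-1 not covered; anti-dumping (Yelstadt, 14-1): +29%; total 27% + 29% = 56%. → 56%.
Line B: PVC → 14-1; resin in primary form → 14-1-1; for construction → 14-1-1-3. Scheduled 5%. quota on 14-1-1 exhausted → over-quota 45%; Yelstadt agreement on 14-1-1-2: 14-1-1-3 not covered; Yelstadt agreement on 14-2-4: 14-1-1-3 not covered; anti-dumping (Yelstadt, 14-1): +29%; total 45% + 29% = 74%. → 74%.
Line C: polypropylene → 14-2; resin in primary form → 14-2-4; for packaging → 14-2-4-1. Scheduled 9%. quota on 14-2 exhausted → over-quota 27%; Yelstadt agreement on 14-1-1-2: 14-2-4-1 not covered; Yelstadt agreement on 14-2-4: CTH met → 2% available; preferential 2%. → 2%.
Line D: PVC → 14-1; moulded articles → 14-1-2; for construction → 14-1-2-2. Scheduled 37%. Dunmara agreement on 14-1-1-3: 14-1-2-2 not covered. → 37%.
Sum: 56% + 74% + 2% + 37% = 169%.

169%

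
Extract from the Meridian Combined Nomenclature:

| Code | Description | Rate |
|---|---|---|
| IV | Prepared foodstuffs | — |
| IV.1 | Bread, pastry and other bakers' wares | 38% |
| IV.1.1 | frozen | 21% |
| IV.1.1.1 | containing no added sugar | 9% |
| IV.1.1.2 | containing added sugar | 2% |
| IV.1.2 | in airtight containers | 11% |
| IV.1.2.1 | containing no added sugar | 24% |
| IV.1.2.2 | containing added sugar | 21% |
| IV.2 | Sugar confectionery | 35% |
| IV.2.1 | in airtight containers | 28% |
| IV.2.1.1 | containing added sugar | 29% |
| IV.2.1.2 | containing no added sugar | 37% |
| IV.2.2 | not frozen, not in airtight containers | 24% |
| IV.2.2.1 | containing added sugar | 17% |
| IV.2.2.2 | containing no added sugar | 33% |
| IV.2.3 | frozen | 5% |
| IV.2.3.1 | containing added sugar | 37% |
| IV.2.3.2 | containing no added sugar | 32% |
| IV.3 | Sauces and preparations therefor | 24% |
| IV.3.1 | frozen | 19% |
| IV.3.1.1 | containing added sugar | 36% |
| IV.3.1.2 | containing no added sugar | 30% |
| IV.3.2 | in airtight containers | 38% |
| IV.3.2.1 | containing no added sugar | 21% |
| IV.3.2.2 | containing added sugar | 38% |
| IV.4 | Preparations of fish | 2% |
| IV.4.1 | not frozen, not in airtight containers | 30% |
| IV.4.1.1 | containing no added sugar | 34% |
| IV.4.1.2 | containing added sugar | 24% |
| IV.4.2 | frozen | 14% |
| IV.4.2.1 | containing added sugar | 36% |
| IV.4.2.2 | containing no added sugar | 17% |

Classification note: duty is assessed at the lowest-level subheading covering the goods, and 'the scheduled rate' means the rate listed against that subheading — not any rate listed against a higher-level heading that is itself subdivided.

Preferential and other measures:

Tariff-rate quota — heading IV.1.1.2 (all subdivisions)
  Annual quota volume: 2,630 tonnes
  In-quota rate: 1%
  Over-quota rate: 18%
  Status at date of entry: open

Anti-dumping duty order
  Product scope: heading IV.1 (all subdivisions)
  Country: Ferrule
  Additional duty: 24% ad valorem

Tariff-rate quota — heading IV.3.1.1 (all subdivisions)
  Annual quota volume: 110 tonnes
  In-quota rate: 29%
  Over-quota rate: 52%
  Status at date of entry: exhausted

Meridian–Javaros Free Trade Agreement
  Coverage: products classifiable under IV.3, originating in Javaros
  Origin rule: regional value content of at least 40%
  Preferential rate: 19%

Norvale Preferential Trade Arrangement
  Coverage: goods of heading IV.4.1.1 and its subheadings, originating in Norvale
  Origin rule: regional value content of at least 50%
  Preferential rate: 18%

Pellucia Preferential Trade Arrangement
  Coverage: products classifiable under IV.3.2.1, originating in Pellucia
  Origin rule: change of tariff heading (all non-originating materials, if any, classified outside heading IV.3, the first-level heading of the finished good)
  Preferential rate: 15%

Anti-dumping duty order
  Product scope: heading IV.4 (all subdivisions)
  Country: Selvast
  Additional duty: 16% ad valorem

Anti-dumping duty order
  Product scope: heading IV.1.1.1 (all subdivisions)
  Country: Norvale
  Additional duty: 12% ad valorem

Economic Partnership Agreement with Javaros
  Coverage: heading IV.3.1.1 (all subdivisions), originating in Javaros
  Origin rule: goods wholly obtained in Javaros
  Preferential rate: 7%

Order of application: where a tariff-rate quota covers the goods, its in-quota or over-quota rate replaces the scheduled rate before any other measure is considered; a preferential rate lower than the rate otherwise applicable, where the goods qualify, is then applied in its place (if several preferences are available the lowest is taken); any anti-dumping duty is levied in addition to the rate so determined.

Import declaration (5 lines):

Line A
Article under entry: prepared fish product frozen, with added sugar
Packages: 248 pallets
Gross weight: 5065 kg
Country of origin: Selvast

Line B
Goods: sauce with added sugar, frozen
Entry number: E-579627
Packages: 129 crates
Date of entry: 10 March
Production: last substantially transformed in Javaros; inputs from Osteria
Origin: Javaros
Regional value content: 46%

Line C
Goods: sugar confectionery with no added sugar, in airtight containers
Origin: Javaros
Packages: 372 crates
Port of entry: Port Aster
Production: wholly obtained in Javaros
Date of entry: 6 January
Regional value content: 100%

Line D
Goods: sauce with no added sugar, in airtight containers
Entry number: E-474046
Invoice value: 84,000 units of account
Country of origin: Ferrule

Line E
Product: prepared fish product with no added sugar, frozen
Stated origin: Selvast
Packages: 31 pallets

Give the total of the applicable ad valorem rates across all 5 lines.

Line A: prepared fish product → IV.4; frozen → IV.4.2; with added sugar → IV.4.2.1. Scheduled 36%. anti-dumping (Selvast, IV.4): +16%; total 36% + 16% = 52%. → 52%.
Line B: sauce → IV.3; frozen → IV.3.1; with added sugar → IV.3.1.1. Scheduled 36%. quota on IV.3.1.1 exhausted → over-quota 52%; Javaros agreement on IV.3: RVC ≥ 40% → 19% available; Javaros agreement on IV.3.1.1: not wholly obtained; preferential 19%. → 19%.
Line C: sugar confectionery → IV.2; in airtight containers → IV.2.1; with no added sugar → IV.2.1.2. Scheduled 37%. Javaros agreement on IV.3: IV.2.1.2 not covered; Javaros agreement on IV.3.1.1: IV.2.1.2 not covered. → 37%.
Line D: sauce → IV.3; in airtight containers → IV.3.2; with no added sugar → IV.3.2.1. Scheduled 21%. No special measure applies. → 21%.
Line E: prepared fish product → IV.4; frozen → IV.4.2; with no added sugar → IV.4.2.2. Scheduled 17%. anti-dumping (Selvast, IV.4): +16%; total 17% + 16% = 33%. → 33%.
Sum: 52% + 19% + 37% + 21% + 33% = 162%.

162%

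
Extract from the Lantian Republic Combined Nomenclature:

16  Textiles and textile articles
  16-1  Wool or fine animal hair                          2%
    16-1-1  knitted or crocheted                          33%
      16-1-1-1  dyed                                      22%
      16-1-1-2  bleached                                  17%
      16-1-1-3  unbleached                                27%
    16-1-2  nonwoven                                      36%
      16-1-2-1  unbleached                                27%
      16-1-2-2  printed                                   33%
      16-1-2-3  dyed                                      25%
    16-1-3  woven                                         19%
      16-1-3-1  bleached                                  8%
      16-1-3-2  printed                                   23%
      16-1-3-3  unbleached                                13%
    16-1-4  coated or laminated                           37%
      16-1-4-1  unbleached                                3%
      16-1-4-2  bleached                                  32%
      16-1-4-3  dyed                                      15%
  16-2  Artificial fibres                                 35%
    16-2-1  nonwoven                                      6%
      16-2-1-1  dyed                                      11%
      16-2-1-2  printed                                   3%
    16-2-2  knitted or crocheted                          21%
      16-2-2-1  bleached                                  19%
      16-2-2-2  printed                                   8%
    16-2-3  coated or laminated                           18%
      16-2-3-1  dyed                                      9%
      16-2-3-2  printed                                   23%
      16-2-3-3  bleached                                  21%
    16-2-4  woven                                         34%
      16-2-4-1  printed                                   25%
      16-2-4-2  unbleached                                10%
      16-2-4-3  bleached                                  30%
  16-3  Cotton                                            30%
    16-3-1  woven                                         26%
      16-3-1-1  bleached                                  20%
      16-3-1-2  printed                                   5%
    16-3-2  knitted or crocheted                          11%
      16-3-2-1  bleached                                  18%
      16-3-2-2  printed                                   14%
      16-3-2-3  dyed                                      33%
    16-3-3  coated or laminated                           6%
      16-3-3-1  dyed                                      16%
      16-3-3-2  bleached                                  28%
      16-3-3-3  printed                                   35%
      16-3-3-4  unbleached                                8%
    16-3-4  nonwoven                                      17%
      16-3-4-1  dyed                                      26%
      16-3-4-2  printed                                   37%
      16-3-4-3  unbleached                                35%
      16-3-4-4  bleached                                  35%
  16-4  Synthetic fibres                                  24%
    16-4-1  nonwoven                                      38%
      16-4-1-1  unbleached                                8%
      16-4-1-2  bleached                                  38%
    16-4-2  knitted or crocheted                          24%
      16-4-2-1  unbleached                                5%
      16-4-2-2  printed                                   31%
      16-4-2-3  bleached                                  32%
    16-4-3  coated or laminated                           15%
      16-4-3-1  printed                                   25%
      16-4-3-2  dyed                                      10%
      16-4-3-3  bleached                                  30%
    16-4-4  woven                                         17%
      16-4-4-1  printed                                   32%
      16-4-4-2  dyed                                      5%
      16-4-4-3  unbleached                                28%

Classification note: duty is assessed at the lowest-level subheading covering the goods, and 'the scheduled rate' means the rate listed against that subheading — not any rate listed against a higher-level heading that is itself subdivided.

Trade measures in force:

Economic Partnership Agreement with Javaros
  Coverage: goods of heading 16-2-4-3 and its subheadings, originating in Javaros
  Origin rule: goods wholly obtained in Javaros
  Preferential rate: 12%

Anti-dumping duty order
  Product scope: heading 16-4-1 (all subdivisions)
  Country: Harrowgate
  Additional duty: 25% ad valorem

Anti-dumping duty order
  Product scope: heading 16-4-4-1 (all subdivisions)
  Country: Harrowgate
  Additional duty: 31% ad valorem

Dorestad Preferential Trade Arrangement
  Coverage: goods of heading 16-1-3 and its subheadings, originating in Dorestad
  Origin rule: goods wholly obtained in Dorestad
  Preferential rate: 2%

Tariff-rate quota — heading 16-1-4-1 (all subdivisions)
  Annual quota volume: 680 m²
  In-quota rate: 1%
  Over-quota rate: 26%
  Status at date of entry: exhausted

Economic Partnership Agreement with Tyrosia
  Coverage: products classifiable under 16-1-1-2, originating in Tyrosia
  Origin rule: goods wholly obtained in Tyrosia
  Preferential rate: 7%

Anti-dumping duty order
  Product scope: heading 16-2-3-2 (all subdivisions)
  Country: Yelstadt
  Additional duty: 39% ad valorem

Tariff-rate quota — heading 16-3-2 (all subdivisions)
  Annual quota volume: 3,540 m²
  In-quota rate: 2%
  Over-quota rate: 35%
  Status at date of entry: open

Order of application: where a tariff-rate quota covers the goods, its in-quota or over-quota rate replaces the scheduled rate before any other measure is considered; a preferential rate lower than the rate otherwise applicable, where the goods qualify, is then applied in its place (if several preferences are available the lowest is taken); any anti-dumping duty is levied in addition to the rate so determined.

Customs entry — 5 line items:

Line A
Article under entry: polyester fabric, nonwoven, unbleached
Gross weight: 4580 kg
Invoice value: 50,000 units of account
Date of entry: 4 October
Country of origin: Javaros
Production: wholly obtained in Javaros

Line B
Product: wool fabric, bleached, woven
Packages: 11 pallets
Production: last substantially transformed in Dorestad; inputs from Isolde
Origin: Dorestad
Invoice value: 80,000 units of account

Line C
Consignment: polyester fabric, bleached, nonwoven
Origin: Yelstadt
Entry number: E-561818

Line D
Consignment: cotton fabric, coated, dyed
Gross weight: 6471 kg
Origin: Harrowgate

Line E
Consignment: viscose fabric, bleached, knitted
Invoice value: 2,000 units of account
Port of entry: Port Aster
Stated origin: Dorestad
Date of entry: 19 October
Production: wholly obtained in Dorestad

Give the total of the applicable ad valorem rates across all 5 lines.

Line A: polyester → 16-4; nonwoven → 16-4-1; unbleached → 16-4-1-1. Scheduled 8%. Javaros agreement on 16-2-4-3: 16-4-1-1 not covered. → 8%.
Line B: wool → 16-1; woven → 16-1-3; bleached → 16-1-3-1. Scheduled 8%. Dorestad agreement on 16-1-3: not wholly obtained. → 8%.
Line C: polyester → 16-4; nonwoven → 16-4-1; bleached → 16-4-1-2. Scheduled 38%. No special measure applies. → 38%.
Line D: cotton → 16-3; coated → 16-3-3; dyed → 16-3-3-1. Scheduled 16%. No special measure applies. → 16%.
Line E: viscose → 16-2; knitted → 16-2-2; bleached → 16-2-2-1. Scheduled 19%. Dorestad agreement on 16-1-3: 16-2-2-1 not covered. → 19%.
Sum: 8% + 8% + 38% + 16% + 19% = 89%.

89%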